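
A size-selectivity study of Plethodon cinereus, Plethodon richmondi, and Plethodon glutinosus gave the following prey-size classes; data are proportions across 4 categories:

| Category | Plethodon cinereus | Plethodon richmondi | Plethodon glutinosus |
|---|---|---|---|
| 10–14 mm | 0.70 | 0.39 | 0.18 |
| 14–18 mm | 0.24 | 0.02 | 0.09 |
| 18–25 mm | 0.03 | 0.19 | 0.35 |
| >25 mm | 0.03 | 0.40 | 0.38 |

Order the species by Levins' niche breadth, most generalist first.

Σp_cineᵢ² = 0.70² + 0.24² + 0.03² + 0.03² = 0.4900 + 0.0576 + 0.0009 + 0.0009 = 0.5494
B_cine = 1 / 0.5494 = 1.8202
Σp_richᵢ² = 0.39² + 0.02² + 0.19² + 0.40² = 0.1521 + 0.0004 + 0.0361 + 0.1600 = 0.3486
B_rich = 1 / 0.3486 = 2.8686
Σp_glutᵢ² = 0.18² + 0.09² + 0.35² + 0.38² = 0.0324 + 0.0081 + 0.1225 + 0.1444 = 0.3074
B_glut = 1 / 0.3074 = 3.2531
Ranking by B (broadest → narrowest): Plethodon glutinosus (3.25) > Plethodon richmondi (2.87) > Plethodon cinereus (1.82)

Plethodon glutinosus > Plethodon richmondi > Plethodon cinereus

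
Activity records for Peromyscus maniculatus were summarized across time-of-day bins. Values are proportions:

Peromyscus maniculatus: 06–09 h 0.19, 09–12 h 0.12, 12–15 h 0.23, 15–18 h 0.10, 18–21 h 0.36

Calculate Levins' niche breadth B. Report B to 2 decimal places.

4.12

Σpᵢ² = 0.19² + 0.12² + 0.23² + 0.10² + 0.36² = 0.0361 + 0.0144 + 0.0529 + 0.0100 + 0.1296 = 0.2430
B = 1 / 0.2430 = 4.1152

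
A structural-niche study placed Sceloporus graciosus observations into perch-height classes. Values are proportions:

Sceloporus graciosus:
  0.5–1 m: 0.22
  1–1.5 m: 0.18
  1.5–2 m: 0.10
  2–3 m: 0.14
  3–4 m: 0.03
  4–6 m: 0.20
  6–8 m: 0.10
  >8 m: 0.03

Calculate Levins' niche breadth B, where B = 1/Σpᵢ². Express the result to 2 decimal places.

Σpᵢ² = 0.22² + 0.18² + 0.10² + 0.14² + 0.03² + 0.20² + 0.10² + 0.03² = 0.0484 + 0.0324 + 0.0100 + 0.0196 + 0.0009 + 0.0400 + 0.0100 + 0.0009 = 0.1622
B = 1 / 0.1622 = 6.1652

6.17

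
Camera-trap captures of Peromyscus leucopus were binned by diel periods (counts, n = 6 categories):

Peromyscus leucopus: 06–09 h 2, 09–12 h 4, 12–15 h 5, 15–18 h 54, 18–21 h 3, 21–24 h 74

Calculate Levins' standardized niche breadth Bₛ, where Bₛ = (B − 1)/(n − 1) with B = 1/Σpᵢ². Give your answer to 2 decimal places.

0.28

Proportions for Peromyscus leucopus (n=142): 2/142=0.0141, 4/142=0.0282, 5/142=0.0352, 54/142=0.3803, 3/142=0.0211, 74/142=0.5211
Σpᵢ² = 0.0141² + 0.0282² + 0.0352² + 0.3803² + 0.0211² + 0.5211² = 0.000199 + 0.000795 + 0.001239 + 0.144628 + 0.000445 + 0.271545 = 0.418851
B = 1 / 0.418851 = 2.3875
Bₛ = (B − 1)/(n − 1) = (2.3875 − 1)/(6 − 1) = 1.3875/5 = 0.2775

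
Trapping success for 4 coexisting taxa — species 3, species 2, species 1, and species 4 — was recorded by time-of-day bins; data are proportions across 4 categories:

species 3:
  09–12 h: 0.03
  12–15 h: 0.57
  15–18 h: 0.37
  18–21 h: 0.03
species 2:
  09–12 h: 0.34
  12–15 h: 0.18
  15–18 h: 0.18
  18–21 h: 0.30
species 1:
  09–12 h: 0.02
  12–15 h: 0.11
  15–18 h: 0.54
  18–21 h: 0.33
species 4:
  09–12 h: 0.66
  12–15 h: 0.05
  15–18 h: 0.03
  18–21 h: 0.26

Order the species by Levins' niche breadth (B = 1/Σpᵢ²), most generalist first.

species 2 > species 1 > species 3 > species 4

Σp_3ᵢ² = 0.03² + 0.57² + 0.37² + 0.03² = 0.0009 + 0.3249 + 0.1369 + 0.0009 = 0.4636
B_3 = 1 / 0.4636 = 2.1570
Σp_2ᵢ² = 0.34² + 0.18² + 0.18² + 0.30² = 0.1156 + 0.0324 + 0.0324 + 0.0900 = 0.2704
B_2 = 1 / 0.2704 = 3.6982
Σp_1ᵢ² = 0.02² + 0.11² + 0.54² + 0.33² = 0.0004 + 0.0121 + 0.2916 + 0.1089 = 0.4130
B_1 = 1 / 0.4130 = 2.4213
Σp_4ᵢ² = 0.66² + 0.05² + 0.03² + 0.26² = 0.4356 + 0.0025 + 0.0009 + 0.0676 = 0.5066
B_4 = 1 / 0.5066 = 1.9739
Ranking by B (broadest → narrowest): species 2 (3.70) > species 1 (2.42) > species 3 (2.16) > species 4 (1.97)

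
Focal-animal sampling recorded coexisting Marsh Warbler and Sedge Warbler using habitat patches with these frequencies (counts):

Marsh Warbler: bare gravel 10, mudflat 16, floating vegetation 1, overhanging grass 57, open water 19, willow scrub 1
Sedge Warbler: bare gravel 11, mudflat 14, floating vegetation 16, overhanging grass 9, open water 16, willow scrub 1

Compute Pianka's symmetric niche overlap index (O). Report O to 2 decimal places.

Proportions for Marsh Warbler (n=104): 10/104=0.0962, 16/104=0.1538, 1/104=0.0096, 57/104=0.5481, 19/104=0.1827, 1/104=0.0096
Proportions for Sedge Warbler (n=67): 11/67=0.1642, 14/67=0.2090, 16/67=0.2388, 9/67=0.1343, 16/67=0.2388, 1/67=0.0149
Σ p₁ᵢp₂ᵢ = 0.015796 + 0.032144 + 0.002292 + 0.073610 + 0.043629 + 0.000143 = 0.167614
Σp_1ᵢ² = 0.0962² + 0.1538² + 0.0096² + 0.5481² + 0.1827² + 0.0096² = 0.009254 + 0.023654 + 0.000092 + 0.300414 + 0.033379 + 0.000092 = 0.366885
Σp_2ᵢ² = 0.1642² + 0.2090² + 0.2388² + 0.1343² + 0.2388² + 0.0149² = 0.026962 + 0.043681 + 0.057025 + 0.018036 + 0.057025 + 0.000222 = 0.202951
O = 0.167614 / √(0.366885 × 0.202951) = 0.167614 / 0.2728730 = 0.6143

0.61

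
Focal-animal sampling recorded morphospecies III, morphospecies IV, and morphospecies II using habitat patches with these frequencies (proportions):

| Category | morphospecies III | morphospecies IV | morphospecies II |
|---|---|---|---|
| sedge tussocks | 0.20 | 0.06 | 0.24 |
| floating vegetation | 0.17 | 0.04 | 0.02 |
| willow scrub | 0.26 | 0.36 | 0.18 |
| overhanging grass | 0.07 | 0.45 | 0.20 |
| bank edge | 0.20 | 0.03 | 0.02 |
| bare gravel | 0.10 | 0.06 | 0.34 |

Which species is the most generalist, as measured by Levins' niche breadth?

Σp_IIIᵢ² = 0.20² + 0.17² + 0.26² + 0.07² + 0.20² + 0.10² = 0.0400 + 0.0289 + 0.0676 + 0.0049 + 0.0400 + 0.0100 = 0.1914
B_III = 1 / 0.1914 = 5.2247
Σp_IVᵢ² = 0.06² + 0.04² + 0.36² + 0.45² + 0.03² + 0.06² = 0.0036 + 0.0016 + 0.1296 + 0.2025 + 0.0009 + 0.0036 = 0.3418
B_IV = 1 / 0.3418 = 2.9257
Σp_IIᵢ² = 0.24² + 0.02² + 0.18² + 0.20² + 0.02² + 0.34² = 0.0576 + 0.0004 + 0.0324 + 0.0400 + 0.0004 + 0.1156 = 0.2464
B_II = 1 / 0.2464 = 4.0584
Highest B → broadest niche (most generalist): morphospecies III (B = 5.22).

morphospecies III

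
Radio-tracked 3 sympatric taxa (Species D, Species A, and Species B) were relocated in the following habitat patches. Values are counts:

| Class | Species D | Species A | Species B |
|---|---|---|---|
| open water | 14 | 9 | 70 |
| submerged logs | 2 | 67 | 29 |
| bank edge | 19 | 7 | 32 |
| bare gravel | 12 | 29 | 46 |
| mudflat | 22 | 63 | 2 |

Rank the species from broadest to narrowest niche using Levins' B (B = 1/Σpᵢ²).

Proportions for Species D (n=69): 14/69=0.2029, 2/69=0.0290, 19/69=0.2754, 12/69=0.1739, 22/69=0.3188
Proportions for Species A (n=175): 9/175=0.0514, 67/175=0.3829, 7/175=0.0400, 29/175=0.1657, 63/175=0.3600
Proportions for Species B (n=179): 70/179=0.3911, 29/179=0.1620, 32/179=0.1788, 46/179=0.2570, 2/179=0.0112
Σp_Dᵢ² = 0.2029² + 0.0290² + 0.2754² + 0.1739² + 0.3188² = 0.041168 + 0.000841 + 0.075845 + 0.030241 + 0.101633 = 0.249728
B_D = 1 / 0.249728 = 4.0044
Σp_Aᵢ² = 0.0514² + 0.3829² + 0.0400² + 0.1657² + 0.3600² = 0.002642 + 0.146612 + 0.001600 + 0.027456 + 0.129600 = 0.307910
B_A = 1 / 0.307910 = 3.2477
Σp_Bᵢ² = 0.3911² + 0.1620² + 0.1788² + 0.2570² + 0.0112² = 0.152959 + 0.026244 + 0.031969 + 0.066049 + 0.000125 = 0.277346
B_B = 1 / 0.277346 = 3.6056
Ranking by B (broadest → narrowest): Species D (4.00) > Species B (3.61) > Species A (3.25)

Species D > Species B > Species A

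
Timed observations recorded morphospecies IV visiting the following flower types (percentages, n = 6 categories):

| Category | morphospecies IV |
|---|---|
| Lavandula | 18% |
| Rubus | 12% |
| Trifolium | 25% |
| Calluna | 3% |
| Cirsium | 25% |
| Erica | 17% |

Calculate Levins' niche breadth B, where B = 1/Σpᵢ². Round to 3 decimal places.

4.960

Convert percentages to proportions (divide by 100).
Σpᵢ² = 0.18² + 0.12² + 0.25² + 0.03² + 0.25² + 0.17² = 0.0324 + 0.0144 + 0.0625 + 0.0009 + 0.0625 + 0.0289 = 0.2016
B = 1 / 0.2016 = 4.96032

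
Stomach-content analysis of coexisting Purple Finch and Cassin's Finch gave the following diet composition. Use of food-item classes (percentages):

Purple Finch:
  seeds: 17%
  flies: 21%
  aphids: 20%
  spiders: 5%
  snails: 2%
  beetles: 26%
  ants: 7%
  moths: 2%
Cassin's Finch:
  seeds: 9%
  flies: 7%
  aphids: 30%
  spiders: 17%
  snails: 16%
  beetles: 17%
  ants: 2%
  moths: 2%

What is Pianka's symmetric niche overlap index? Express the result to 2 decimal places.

Convert percentages to proportions (divide by 100).
Σ p₁ᵢp₂ᵢ = 0.0153 + 0.0147 + 0.0600 + 0.0085 + 0.0032 + 0.0442 + 0.0014 + 0.0004 = 0.1477
Σp_1ᵢ² = 0.17² + 0.21² + 0.20² + 0.05² + 0.02² + 0.26² + 0.07² + 0.02² = 0.0289 + 0.0441 + 0.0400 + 0.0025 + 0.0004 + 0.0676 + 0.0049 + 0.0004 = 0.1888
Σp_2ᵢ² = 0.09² + 0.07² + 0.30² + 0.17² + 0.16² + 0.17² + 0.02² + 0.02² = 0.0081 + 0.0049 + 0.0900 + 0.0289 + 0.0256 + 0.0289 + 0.0004 + 0.0004 = 0.1872
O = 0.1477 / √(0.1888 × 0.1872) = 0.1477 / 0.18800 = 0.7856

0.79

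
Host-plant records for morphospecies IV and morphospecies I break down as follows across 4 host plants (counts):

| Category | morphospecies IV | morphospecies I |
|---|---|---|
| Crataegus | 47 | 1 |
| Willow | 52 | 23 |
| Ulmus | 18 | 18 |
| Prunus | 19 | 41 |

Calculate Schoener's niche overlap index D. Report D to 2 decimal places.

Proportions for morphospecies IV (n=136): 47/136=0.3456, 52/136=0.3824, 18/136=0.1324, 19/136=0.1397
Proportions for morphospecies I (n=83): 1/83=0.0120, 23/83=0.2771, 18/83=0.2169, 41/83=0.4940
Σ|p₁ᵢ − p₂ᵢ| = 0.3336 + 0.1053 + 0.0845 + 0.3543 = 0.8777
D = 1 − ½ × 0.8777 = 1 − 0.43885 = 0.56115

0.56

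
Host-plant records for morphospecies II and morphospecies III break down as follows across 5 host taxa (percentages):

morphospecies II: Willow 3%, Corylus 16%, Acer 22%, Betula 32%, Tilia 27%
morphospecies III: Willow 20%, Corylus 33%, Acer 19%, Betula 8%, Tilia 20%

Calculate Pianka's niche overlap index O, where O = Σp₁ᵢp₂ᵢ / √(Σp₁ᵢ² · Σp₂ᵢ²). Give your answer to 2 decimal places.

0.75

Convert percentages to proportions (divide by 100).
Σ p₁ᵢp₂ᵢ = 0.0060 + 0.0528 + 0.0418 + 0.0256 + 0.0540 = 0.1802
Σp_1ᵢ² = 0.03² + 0.16² + 0.22² + 0.32² + 0.27² = 0.0009 + 0.0256 + 0.0484 + 0.1024 + 0.0729 = 0.2502
Σp_2ᵢ² = 0.20² + 0.33² + 0.19² + 0.08² + 0.20² = 0.0400 + 0.1089 + 0.0361 + 0.0064 + 0.0400 = 0.2314
O = 0.1802 / √(0.2502 × 0.2314) = 0.1802 / 0.24062 = 0.7489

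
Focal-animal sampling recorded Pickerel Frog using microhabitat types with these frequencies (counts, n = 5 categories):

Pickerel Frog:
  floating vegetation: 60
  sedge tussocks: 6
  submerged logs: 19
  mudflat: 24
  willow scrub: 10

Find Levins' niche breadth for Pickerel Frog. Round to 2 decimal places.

Proportions for Pickerel Frog (n=119): 60/119=0.5042, 6/119=0.0504, 19/119=0.1597, 24/119=0.2017, 10/119=0.0840
Σpᵢ² = 0.5042² + 0.0504² + 0.1597² + 0.2017² + 0.0840² = 0.254218 + 0.002540 + 0.025504 + 0.040683 + 0.007056 = 0.330001
B = 1 / 0.330001 = 3.0303

3.03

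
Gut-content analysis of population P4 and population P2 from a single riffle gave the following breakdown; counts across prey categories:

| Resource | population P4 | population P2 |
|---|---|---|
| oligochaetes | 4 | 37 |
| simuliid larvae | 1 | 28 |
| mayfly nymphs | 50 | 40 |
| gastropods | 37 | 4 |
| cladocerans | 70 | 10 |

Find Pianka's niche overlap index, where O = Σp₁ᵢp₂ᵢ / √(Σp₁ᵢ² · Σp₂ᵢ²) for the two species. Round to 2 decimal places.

Proportions for population P4 (n=162): 4/162=0.0247, 1/162=0.0062, 50/162=0.3086, 37/162=0.2284, 70/162=0.4321
Proportions for population P2 (n=119): 37/119=0.3109, 28/119=0.2353, 40/119=0.3361, 4/119=0.0336, 10/119=0.0840
Σ p₁ᵢp₂ᵢ = 0.007679 + 0.001459 + 0.103720 + 0.007674 + 0.036296 = 0.156828
Σp_1ᵢ² = 0.0247² + 0.0062² + 0.3086² + 0.2284² + 0.4321² = 0.000610 + 0.000038 + 0.095234 + 0.052167 + 0.186710 = 0.334759
Σp_2ᵢ² = 0.3109² + 0.2353² + 0.3361² + 0.0336² + 0.0840² = 0.096659 + 0.055366 + 0.112963 + 0.001129 + 0.007056 = 0.273173
O = 0.156828 / √(0.334759 × 0.273173) = 0.156828 / 0.3024022 = 0.5186

0.52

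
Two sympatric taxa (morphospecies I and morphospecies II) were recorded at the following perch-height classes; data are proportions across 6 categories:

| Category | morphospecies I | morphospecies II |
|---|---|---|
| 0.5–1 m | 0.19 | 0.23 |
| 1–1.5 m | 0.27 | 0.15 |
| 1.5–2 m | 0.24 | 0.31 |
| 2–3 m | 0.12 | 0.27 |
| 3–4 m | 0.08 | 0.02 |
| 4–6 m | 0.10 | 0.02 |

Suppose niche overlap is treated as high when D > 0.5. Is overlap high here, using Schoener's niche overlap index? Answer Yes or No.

Yes

Σ|p₁ᵢ − p₂ᵢ| = 0.04 + 0.12 + 0.07 + 0.15 + 0.06 + 0.08 = 0.52
D = 1 − ½ × 0.52 = 1 − 0.260 = 0.7400
D = 0.7400 > 0.5 → Yes.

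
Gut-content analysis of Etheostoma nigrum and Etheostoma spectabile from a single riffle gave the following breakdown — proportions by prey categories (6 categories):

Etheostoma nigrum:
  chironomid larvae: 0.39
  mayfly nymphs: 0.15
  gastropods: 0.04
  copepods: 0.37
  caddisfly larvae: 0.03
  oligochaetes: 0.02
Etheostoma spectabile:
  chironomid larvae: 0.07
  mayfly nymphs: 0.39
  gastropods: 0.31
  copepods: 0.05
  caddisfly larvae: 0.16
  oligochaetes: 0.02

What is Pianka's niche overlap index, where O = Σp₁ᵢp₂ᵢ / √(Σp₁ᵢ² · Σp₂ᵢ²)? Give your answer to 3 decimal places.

0.410

Σ p₁ᵢp₂ᵢ = 0.0273 + 0.0585 + 0.0124 + 0.0185 + 0.0048 + 0.0004 = 0.1219
Σp_1ᵢ² = 0.39² + 0.15² + 0.04² + 0.37² + 0.03² + 0.02² = 0.1521 + 0.0225 + 0.0016 + 0.1369 + 0.0009 + 0.0004 = 0.3144
Σp_2ᵢ² = 0.07² + 0.39² + 0.31² + 0.05² + 0.16² + 0.02² = 0.0049 + 0.1521 + 0.0961 + 0.0025 + 0.0256 + 0.0004 = 0.2816
O = 0.1219 / √(0.3144 × 0.2816) = 0.1219 / 0.297548 = 0.40968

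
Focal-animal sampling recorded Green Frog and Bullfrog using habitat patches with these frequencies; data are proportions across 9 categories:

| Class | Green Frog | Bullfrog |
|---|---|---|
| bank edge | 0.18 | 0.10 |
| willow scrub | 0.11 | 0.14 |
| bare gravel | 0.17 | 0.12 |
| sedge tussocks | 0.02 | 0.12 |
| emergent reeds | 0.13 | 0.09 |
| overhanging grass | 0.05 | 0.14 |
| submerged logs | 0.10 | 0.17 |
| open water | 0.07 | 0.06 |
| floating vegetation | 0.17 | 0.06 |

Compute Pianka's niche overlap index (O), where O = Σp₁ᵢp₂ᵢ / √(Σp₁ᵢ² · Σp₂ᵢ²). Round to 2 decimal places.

Σ p₁ᵢp₂ᵢ = 0.0180 + 0.0154 + 0.0204 + 0.0024 + 0.0117 + 0.0070 + 0.0170 + 0.0042 + 0.0102 = 0.1063
Σp_1ᵢ² = 0.18² + 0.11² + 0.17² + 0.02² + 0.13² + 0.05² + 0.10² + 0.07² + 0.17² = 0.0324 + 0.0121 + 0.0289 + 0.0004 + 0.0169 + 0.0025 + 0.0100 + 0.0049 + 0.0289 = 0.1370
Σp_2ᵢ² = 0.10² + 0.14² + 0.12² + 0.12² + 0.09² + 0.14² + 0.17² + 0.06² + 0.06² = 0.0100 + 0.0196 + 0.0144 + 0.0144 + 0.0081 + 0.0196 + 0.0289 + 0.0036 + 0.0036 = 0.1222
O = 0.1063 / √(0.1370 × 0.1222) = 0.1063 / 0.12939 = 0.8215

0.82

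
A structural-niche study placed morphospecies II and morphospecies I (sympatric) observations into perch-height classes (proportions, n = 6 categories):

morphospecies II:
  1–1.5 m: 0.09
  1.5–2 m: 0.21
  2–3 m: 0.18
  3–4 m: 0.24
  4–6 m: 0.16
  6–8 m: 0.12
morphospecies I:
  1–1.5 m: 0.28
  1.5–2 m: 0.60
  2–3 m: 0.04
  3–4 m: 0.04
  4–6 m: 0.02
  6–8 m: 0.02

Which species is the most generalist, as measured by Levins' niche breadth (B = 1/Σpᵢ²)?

Σp_IIᵢ² = 0.09² + 0.21² + 0.18² + 0.24² + 0.16² + 0.12² = 0.0081 + 0.0441 + 0.0324 + 0.0576 + 0.0256 + 0.0144 = 0.1822
B_II = 1 / 0.1822 = 5.4885
Σp_Iᵢ² = 0.28² + 0.60² + 0.04² + 0.04² + 0.02² + 0.02² = 0.0784 + 0.3600 + 0.0016 + 0.0016 + 0.0004 + 0.0004 = 0.4424
B_I = 1 / 0.4424 = 2.2604
Highest B → broadest niche (most generalist): morphospecies II (B = 5.49).

morphospecies II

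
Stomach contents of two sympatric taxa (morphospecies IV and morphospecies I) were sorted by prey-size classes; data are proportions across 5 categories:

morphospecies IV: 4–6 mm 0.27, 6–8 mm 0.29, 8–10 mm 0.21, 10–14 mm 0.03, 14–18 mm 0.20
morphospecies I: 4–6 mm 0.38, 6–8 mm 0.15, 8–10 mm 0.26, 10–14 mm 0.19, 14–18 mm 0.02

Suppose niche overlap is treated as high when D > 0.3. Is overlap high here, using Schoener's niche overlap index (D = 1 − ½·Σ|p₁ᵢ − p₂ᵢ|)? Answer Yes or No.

Σ|p₁ᵢ − p₂ᵢ| = 0.11 + 0.14 + 0.05 + 0.16 + 0.18 = 0.64
D = 1 − ½ × 0.64 = 1 − 0.320 = 0.6800
D = 0.6800 > 0.3 → Yes.

Yes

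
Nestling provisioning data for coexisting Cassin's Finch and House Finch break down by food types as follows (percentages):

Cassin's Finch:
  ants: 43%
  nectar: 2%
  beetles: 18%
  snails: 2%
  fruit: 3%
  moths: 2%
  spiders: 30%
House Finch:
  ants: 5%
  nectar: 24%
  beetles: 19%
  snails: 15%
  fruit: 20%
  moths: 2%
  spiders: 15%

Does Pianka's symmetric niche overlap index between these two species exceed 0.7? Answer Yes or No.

Convert percentages to proportions (divide by 100).
Σ p₁ᵢp₂ᵢ = 0.0215 + 0.0048 + 0.0342 + 0.0030 + 0.0060 + 0.0004 + 0.0450 = 0.1149
Σp_1ᵢ² = 0.43² + 0.02² + 0.18² + 0.02² + 0.03² + 0.02² + 0.30² = 0.1849 + 0.0004 + 0.0324 + 0.0004 + 0.0009 + 0.0004 + 0.0900 = 0.3094
Σp_2ᵢ² = 0.05² + 0.24² + 0.19² + 0.15² + 0.20² + 0.02² + 0.15² = 0.0025 + 0.0576 + 0.0361 + 0.0225 + 0.0400 + 0.0004 + 0.0225 = 0.1816
O = 0.1149 / √(0.3094 × 0.1816) = 0.1149 / 0.23704 = 0.4847
O = 0.4847 < 0.7 → No.

No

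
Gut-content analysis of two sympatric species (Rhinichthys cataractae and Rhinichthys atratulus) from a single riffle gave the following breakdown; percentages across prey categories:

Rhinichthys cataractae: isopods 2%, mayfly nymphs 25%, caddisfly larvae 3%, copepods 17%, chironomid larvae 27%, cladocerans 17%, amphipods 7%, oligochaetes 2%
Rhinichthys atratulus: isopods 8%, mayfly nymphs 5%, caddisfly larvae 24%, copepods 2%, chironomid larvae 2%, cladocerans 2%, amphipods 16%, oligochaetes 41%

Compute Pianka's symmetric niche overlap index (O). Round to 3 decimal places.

0.231

Convert percentages to proportions (divide by 100).
Σ p₁ᵢp₂ᵢ = 0.0016 + 0.0125 + 0.0072 + 0.0034 + 0.0054 + 0.0034 + 0.0112 + 0.0082 = 0.0529
Σp_1ᵢ² = 0.02² + 0.25² + 0.03² + 0.17² + 0.27² + 0.17² + 0.07² + 0.02² = 0.0004 + 0.0625 + 0.0009 + 0.0289 + 0.0729 + 0.0289 + 0.0049 + 0.0004 = 0.1998
Σp_2ᵢ² = 0.08² + 0.05² + 0.24² + 0.02² + 0.02² + 0.02² + 0.16² + 0.41² = 0.0064 + 0.0025 + 0.0576 + 0.0004 + 0.0004 + 0.0004 + 0.0256 + 0.1681 = 0.2614
O = 0.0529 / √(0.1998 × 0.2614) = 0.0529 / 0.228534 = 0.23148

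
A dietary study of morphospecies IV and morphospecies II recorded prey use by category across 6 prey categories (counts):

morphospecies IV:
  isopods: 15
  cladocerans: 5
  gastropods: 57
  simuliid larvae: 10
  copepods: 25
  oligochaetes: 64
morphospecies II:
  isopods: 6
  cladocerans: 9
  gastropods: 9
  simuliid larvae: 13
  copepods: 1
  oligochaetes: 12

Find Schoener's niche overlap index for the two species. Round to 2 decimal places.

Proportions for morphospecies IV (n=176): 15/176=0.0852, 5/176=0.0284, 57/176=0.3239, 10/176=0.0568, 25/176=0.1420, 64/176=0.3636
Proportions for morphospecies II (n=50): 6/50=0.1200, 9/50=0.1800, 9/50=0.1800, 13/50=0.2600, 1/50=0.0200, 12/50=0.2400
Σ|p₁ᵢ − p₂ᵢ| = 0.0348 + 0.1516 + 0.1439 + 0.2032 + 0.1220 + 0.1236 = 0.7791
D = 1 − ½ × 0.7791 = 1 − 0.38955 = 0.61045

0.61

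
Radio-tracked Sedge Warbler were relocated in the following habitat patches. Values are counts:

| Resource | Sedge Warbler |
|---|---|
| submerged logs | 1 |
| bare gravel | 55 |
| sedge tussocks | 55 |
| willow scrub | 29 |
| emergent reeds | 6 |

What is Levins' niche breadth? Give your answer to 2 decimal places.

3.08

Proportions for Sedge Warbler (n=146): 1/146=0.0068, 55/146=0.3767, 55/146=0.3767, 29/146=0.1986, 6/146=0.0411
Σpᵢ² = 0.0068² + 0.3767² + 0.3767² + 0.1986² + 0.0411² = 0.000046 + 0.141903 + 0.141903 + 0.039442 + 0.001689 = 0.324983
B = 1 / 0.324983 = 3.0771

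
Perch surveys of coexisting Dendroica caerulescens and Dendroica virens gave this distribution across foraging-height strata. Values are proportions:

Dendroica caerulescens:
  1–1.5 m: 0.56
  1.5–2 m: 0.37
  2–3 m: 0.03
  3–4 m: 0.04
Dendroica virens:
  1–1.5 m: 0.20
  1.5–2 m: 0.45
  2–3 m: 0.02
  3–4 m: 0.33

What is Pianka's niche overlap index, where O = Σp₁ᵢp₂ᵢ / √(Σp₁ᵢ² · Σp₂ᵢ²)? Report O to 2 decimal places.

Σ p₁ᵢp₂ᵢ = 0.1120 + 0.1665 + 0.0006 + 0.0132 = 0.2923
Σp_1ᵢ² = 0.56² + 0.37² + 0.03² + 0.04² = 0.3136 + 0.1369 + 0.0009 + 0.0016 = 0.4530
Σp_2ᵢ² = 0.20² + 0.45² + 0.02² + 0.33² = 0.0400 + 0.2025 + 0.0004 + 0.1089 = 0.3518
O = 0.2923 / √(0.4530 × 0.3518) = 0.2923 / 0.39921 = 0.7322

0.73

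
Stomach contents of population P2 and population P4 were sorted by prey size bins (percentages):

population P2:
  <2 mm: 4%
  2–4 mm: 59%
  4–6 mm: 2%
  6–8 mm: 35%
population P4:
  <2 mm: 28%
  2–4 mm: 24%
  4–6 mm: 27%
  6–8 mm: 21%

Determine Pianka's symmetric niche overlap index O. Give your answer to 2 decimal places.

Convert percentages to proportions (divide by 100).
Σ p₁ᵢp₂ᵢ = 0.0112 + 0.1416 + 0.0054 + 0.0735 = 0.2317
Σp_1ᵢ² = 0.04² + 0.59² + 0.02² + 0.35² = 0.0016 + 0.3481 + 0.0004 + 0.1225 = 0.4726
Σp_2ᵢ² = 0.28² + 0.24² + 0.27² + 0.21² = 0.0784 + 0.0576 + 0.0729 + 0.0441 = 0.2530
O = 0.2317 / √(0.4726 × 0.2530) = 0.2317 / 0.34579 = 0.6701

0.67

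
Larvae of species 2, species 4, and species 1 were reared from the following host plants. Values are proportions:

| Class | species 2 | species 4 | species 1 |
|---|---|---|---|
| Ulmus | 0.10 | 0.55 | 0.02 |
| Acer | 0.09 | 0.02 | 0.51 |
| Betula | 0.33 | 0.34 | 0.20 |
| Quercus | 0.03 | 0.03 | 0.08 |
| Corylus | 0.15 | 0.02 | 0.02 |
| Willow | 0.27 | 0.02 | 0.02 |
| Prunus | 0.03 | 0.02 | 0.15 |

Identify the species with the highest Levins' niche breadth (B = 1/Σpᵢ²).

species 2

Σp_2ᵢ² = 0.10² + 0.09² + 0.33² + 0.03² + 0.15² + 0.27² + 0.03² = 0.0100 + 0.0081 + 0.1089 + 0.0009 + 0.0225 + 0.0729 + 0.0009 = 0.2242
B_2 = 1 / 0.2242 = 4.4603
Σp_4ᵢ² = 0.55² + 0.02² + 0.34² + 0.03² + 0.02² + 0.02² + 0.02² = 0.3025 + 0.0004 + 0.1156 + 0.0009 + 0.0004 + 0.0004 + 0.0004 = 0.4206
B_4 = 1 / 0.4206 = 2.3776
Σp_1ᵢ² = 0.02² + 0.51² + 0.20² + 0.08² + 0.02² + 0.02² + 0.15² = 0.0004 + 0.2601 + 0.0400 + 0.0064 + 0.0004 + 0.0004 + 0.0225 = 0.3302
B_1 = 1 / 0.3302 = 3.0285
Highest B → broadest niche (most generalist): species 2 (B = 4.46).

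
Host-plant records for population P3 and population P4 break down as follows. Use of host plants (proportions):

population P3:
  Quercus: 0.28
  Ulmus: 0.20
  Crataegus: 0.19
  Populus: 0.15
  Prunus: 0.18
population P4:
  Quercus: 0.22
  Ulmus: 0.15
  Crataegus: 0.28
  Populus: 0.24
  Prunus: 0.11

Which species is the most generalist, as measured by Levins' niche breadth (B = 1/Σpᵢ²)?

population P3

Σp_P3ᵢ² = 0.28² + 0.20² + 0.19² + 0.15² + 0.18² = 0.0784 + 0.0400 + 0.0361 + 0.0225 + 0.0324 = 0.2094
B_P3 = 1 / 0.2094 = 4.7755
Σp_P4ᵢ² = 0.22² + 0.15² + 0.28² + 0.24² + 0.11² = 0.0484 + 0.0225 + 0.0784 + 0.0576 + 0.0121 = 0.2190
B_P4 = 1 / 0.2190 = 4.5662
Highest B → broadest niche (most generalist): population P3 (B = 4.78).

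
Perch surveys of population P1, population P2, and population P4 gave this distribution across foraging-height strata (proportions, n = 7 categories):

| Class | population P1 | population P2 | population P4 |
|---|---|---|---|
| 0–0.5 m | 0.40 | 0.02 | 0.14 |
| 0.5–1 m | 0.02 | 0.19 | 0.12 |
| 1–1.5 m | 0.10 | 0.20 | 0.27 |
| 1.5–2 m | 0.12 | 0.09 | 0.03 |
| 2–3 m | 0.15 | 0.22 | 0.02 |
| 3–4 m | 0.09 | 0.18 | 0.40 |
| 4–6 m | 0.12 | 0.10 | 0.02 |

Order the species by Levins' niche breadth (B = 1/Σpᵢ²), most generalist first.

population P2 > population P1 > population P4

Σp_P1ᵢ² = 0.40² + 0.02² + 0.10² + 0.12² + 0.15² + 0.09² + 0.12² = 0.1600 + 0.0004 + 0.0100 + 0.0144 + 0.0225 + 0.0081 + 0.0144 = 0.2298
B_P1 = 1 / 0.2298 = 4.3516
Σp_P2ᵢ² = 0.02² + 0.19² + 0.20² + 0.09² + 0.22² + 0.18² + 0.10² = 0.0004 + 0.0361 + 0.0400 + 0.0081 + 0.0484 + 0.0324 + 0.0100 = 0.1754
B_P2 = 1 / 0.1754 = 5.7013
Σp_P4ᵢ² = 0.14² + 0.12² + 0.27² + 0.03² + 0.02² + 0.40² + 0.02² = 0.0196 + 0.0144 + 0.0729 + 0.0009 + 0.0004 + 0.1600 + 0.0004 = 0.2686
B_P4 = 1 / 0.2686 = 3.7230
Ranking by B (broadest → narrowest): population P2 (5.70) > population P1 (4.35) > population P4 (3.72)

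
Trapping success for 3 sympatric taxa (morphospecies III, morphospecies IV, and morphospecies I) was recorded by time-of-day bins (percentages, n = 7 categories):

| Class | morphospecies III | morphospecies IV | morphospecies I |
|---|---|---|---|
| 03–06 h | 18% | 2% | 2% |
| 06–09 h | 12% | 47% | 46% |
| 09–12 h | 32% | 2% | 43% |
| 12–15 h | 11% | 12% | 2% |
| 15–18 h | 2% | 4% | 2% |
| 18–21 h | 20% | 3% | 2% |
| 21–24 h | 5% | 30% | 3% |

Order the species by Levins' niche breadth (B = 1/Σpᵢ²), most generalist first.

Convert percentages to proportions (divide by 100).
Σp_IIIᵢ² = 0.18² + 0.12² + 0.32² + 0.11² + 0.02² + 0.20² + 0.05² = 0.0324 + 0.0144 + 0.1024 + 0.0121 + 0.0004 + 0.0400 + 0.0025 = 0.2042
B_III = 1 / 0.2042 = 4.8972
Σp_IVᵢ² = 0.02² + 0.47² + 0.02² + 0.12² + 0.04² + 0.03² + 0.30² = 0.0004 + 0.2209 + 0.0004 + 0.0144 + 0.0016 + 0.0009 + 0.0900 = 0.3286
B_IV = 1 / 0.3286 = 3.0432
Σp_Iᵢ² = 0.02² + 0.46² + 0.43² + 0.02² + 0.02² + 0.02² + 0.03² = 0.0004 + 0.2116 + 0.1849 + 0.0004 + 0.0004 + 0.0004 + 0.0009 = 0.3990
B_I = 1 / 0.3990 = 2.5063
Ranking by B (broadest → narrowest): morphospecies III (4.90) > morphospecies IV (3.04) > morphospecies I (2.51)

morphospecies III > morphospecies IV > morphospecies I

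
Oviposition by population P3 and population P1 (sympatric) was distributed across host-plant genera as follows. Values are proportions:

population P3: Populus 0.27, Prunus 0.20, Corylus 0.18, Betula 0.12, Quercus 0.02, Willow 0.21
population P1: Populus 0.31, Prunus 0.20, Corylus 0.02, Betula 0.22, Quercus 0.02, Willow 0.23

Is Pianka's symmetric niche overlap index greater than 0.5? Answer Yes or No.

Yes

Σ p₁ᵢp₂ᵢ = 0.0837 + 0.0400 + 0.0036 + 0.0264 + 0.0004 + 0.0483 = 0.2024
Σp_1ᵢ² = 0.27² + 0.20² + 0.18² + 0.12² + 0.02² + 0.21² = 0.0729 + 0.0400 + 0.0324 + 0.0144 + 0.0004 + 0.0441 = 0.2042
Σp_2ᵢ² = 0.31² + 0.20² + 0.02² + 0.22² + 0.02² + 0.23² = 0.0961 + 0.0400 + 0.0004 + 0.0484 + 0.0004 + 0.0529 = 0.2382
O = 0.2024 / √(0.2042 × 0.2382) = 0.2024 / 0.22055 = 0.9177
O = 0.9177 > 0.5 → Yes.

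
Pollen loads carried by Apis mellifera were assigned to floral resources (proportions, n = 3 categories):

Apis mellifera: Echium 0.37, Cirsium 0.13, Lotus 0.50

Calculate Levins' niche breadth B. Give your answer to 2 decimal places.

Σpᵢ² = 0.37² + 0.13² + 0.50² = 0.1369 + 0.0169 + 0.2500 = 0.4038
B = 1 / 0.4038 = 2.4765

2.48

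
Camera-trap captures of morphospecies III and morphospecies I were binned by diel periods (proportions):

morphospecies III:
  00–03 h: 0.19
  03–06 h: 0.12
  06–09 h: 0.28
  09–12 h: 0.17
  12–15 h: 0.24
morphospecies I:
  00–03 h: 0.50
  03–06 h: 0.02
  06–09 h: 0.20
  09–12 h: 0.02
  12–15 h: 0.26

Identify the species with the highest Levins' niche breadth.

Σp_IIIᵢ² = 0.19² + 0.12² + 0.28² + 0.17² + 0.24² = 0.0361 + 0.0144 + 0.0784 + 0.0289 + 0.0576 = 0.2154
B_III = 1 / 0.2154 = 4.6425
Σp_Iᵢ² = 0.50² + 0.02² + 0.20² + 0.02² + 0.26² = 0.2500 + 0.0004 + 0.0400 + 0.0004 + 0.0676 = 0.3584
B_I = 1 / 0.3584 = 2.7902
Highest B → broadest niche (most generalist): morphospecies III (B = 4.64).

morphospecies III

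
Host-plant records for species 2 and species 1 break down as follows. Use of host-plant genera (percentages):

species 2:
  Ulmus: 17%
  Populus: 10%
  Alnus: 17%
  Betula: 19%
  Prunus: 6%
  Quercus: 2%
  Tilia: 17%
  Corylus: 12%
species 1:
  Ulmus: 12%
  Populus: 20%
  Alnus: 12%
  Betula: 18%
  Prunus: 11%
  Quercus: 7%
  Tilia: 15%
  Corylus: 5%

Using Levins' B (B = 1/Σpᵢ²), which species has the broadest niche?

species 1

Convert percentages to proportions (divide by 100).
Σp_2ᵢ² = 0.17² + 0.10² + 0.17² + 0.19² + 0.06² + 0.02² + 0.17² + 0.12² = 0.0289 + 0.0100 + 0.0289 + 0.0361 + 0.0036 + 0.0004 + 0.0289 + 0.0144 = 0.1512
B_2 = 1 / 0.1512 = 6.6138
Σp_1ᵢ² = 0.12² + 0.20² + 0.12² + 0.18² + 0.11² + 0.07² + 0.15² + 0.05² = 0.0144 + 0.0400 + 0.0144 + 0.0324 + 0.0121 + 0.0049 + 0.0225 + 0.0025 = 0.1432
B_1 = 1 / 0.1432 = 6.9832
Highest B → broadest niche (most generalist): species 1 (B = 6.98).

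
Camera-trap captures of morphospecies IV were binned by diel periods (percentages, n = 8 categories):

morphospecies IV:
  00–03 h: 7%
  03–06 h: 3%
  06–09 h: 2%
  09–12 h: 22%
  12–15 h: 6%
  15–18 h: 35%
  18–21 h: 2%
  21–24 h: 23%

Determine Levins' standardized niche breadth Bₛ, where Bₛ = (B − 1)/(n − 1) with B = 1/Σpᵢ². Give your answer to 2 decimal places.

Convert percentages to proportions (divide by 100).
Σpᵢ² = 0.07² + 0.03² + 0.02² + 0.22² + 0.06² + 0.35² + 0.02² + 0.23² = 0.0049 + 0.0009 + 0.0004 + 0.0484 + 0.0036 + 0.1225 + 0.0004 + 0.0529 = 0.2340
B = 1 / 0.2340 = 4.2735
Bₛ = (B − 1)/(n − 1) = (4.2735 − 1)/(8 − 1) = 3.2735/7 = 0.4676

0.47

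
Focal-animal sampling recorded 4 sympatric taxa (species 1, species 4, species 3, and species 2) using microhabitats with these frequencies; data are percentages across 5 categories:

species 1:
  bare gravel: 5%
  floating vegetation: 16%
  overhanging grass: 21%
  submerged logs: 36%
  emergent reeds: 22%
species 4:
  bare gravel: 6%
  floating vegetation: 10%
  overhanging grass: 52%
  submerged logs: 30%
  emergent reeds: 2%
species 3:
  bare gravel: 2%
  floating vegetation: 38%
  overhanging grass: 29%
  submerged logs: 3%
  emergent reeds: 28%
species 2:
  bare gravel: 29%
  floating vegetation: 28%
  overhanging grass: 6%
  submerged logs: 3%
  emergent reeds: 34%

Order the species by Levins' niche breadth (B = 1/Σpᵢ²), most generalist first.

Convert percentages to proportions (divide by 100).
Σp_1ᵢ² = 0.05² + 0.16² + 0.21² + 0.36² + 0.22² = 0.0025 + 0.0256 + 0.0441 + 0.1296 + 0.0484 = 0.2502
B_1 = 1 / 0.2502 = 3.9968
Σp_4ᵢ² = 0.06² + 0.10² + 0.52² + 0.30² + 0.02² = 0.0036 + 0.0100 + 0.2704 + 0.0900 + 0.0004 = 0.3744
B_4 = 1 / 0.3744 = 2.6709
Σp_3ᵢ² = 0.02² + 0.38² + 0.29² + 0.03² + 0.28² = 0.0004 + 0.1444 + 0.0841 + 0.0009 + 0.0784 = 0.3082
B_3 = 1 / 0.3082 = 3.2446
Σp_2ᵢ² = 0.29² + 0.28² + 0.06² + 0.03² + 0.34² = 0.0841 + 0.0784 + 0.0036 + 0.0009 + 0.1156 = 0.2826
B_2 = 1 / 0.2826 = 3.5386
Ranking by B (broadest → narrowest): species 1 (4.00) > species 2 (3.54) > species 3 (3.24) > species 4 (2.67)

species 1 > species 2 > species 3 > species 4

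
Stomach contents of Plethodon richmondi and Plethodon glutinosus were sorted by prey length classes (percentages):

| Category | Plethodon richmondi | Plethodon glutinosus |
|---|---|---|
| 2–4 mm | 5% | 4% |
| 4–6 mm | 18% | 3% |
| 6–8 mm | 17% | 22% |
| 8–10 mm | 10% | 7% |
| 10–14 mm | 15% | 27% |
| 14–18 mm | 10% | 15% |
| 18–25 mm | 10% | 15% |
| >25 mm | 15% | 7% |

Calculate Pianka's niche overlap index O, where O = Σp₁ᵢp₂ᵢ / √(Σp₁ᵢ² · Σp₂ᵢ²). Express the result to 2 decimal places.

0.84

Convert percentages to proportions (divide by 100).
Σ p₁ᵢp₂ᵢ = 0.0020 + 0.0054 + 0.0374 + 0.0070 + 0.0405 + 0.0150 + 0.0150 + 0.0105 = 0.1328
Σp_1ᵢ² = 0.05² + 0.18² + 0.17² + 0.10² + 0.15² + 0.10² + 0.10² + 0.15² = 0.0025 + 0.0324 + 0.0289 + 0.0100 + 0.0225 + 0.0100 + 0.0100 + 0.0225 = 0.1388
Σp_2ᵢ² = 0.04² + 0.03² + 0.22² + 0.07² + 0.27² + 0.15² + 0.15² + 0.07² = 0.0016 + 0.0009 + 0.0484 + 0.0049 + 0.0729 + 0.0225 + 0.0225 + 0.0049 = 0.1786
O = 0.1328 / √(0.1388 × 0.1786) = 0.1328 / 0.15745 = 0.8434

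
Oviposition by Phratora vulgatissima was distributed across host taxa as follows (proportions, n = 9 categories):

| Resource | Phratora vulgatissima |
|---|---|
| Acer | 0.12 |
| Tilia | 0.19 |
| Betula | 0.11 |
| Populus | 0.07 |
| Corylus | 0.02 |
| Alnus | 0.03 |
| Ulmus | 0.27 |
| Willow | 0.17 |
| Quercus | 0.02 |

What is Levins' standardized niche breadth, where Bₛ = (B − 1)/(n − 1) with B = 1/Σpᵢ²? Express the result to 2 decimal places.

0.61

Σpᵢ² = 0.12² + 0.19² + 0.11² + 0.07² + 0.02² + 0.03² + 0.27² + 0.17² + 0.02² = 0.0144 + 0.0361 + 0.0121 + 0.0049 + 0.0004 + 0.0009 + 0.0729 + 0.0289 + 0.0004 = 0.1710
B = 1 / 0.1710 = 5.8480
Bₛ = (B − 1)/(n − 1) = (5.8480 − 1)/(9 − 1) = 4.8480/8 = 0.6060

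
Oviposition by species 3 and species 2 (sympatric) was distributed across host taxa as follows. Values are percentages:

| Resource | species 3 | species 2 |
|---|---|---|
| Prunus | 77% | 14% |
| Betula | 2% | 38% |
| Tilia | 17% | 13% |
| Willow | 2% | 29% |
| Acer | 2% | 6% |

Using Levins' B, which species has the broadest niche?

species 2

Convert percentages to proportions (divide by 100).
Σp_3ᵢ² = 0.77² + 0.02² + 0.17² + 0.02² + 0.02² = 0.5929 + 0.0004 + 0.0289 + 0.0004 + 0.0004 = 0.6230
B_3 = 1 / 0.6230 = 1.6051
Σp_2ᵢ² = 0.14² + 0.38² + 0.13² + 0.29² + 0.06² = 0.0196 + 0.1444 + 0.0169 + 0.0841 + 0.0036 = 0.2686
B_2 = 1 / 0.2686 = 3.7230
Highest B → broadest niche (most generalist): species 2 (B = 3.72).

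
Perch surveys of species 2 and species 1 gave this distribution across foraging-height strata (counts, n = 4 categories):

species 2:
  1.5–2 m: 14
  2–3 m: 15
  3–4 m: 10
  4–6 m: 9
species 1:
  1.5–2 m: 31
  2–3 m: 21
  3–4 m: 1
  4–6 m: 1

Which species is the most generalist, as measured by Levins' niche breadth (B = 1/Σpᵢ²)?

Proportions for species 2 (n=48): 14/48=0.2917, 15/48=0.3125, 10/48=0.2083, 9/48=0.1875
Proportions for species 1 (n=54): 31/54=0.5741, 21/54=0.3889, 1/54=0.0185, 1/54=0.0185
Σp_2ᵢ² = 0.2917² + 0.3125² + 0.2083² + 0.1875² = 0.085089 + 0.097656 + 0.043389 + 0.035156 = 0.261290
B_2 = 1 / 0.261290 = 3.8272
Σp_1ᵢ² = 0.5741² + 0.3889² + 0.0185² + 0.0185² = 0.329591 + 0.151243 + 0.000342 + 0.000342 = 0.481518
B_1 = 1 / 0.481518 = 2.0768
Highest B → broadest niche (most generalist): species 2 (B = 3.83).

species 2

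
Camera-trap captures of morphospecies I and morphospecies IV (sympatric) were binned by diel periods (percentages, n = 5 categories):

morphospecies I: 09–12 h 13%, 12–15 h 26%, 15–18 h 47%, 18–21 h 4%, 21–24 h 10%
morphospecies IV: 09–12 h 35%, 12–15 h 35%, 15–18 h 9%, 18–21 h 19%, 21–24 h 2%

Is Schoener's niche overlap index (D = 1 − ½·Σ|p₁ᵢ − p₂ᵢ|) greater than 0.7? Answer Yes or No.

Convert percentages to proportions (divide by 100).
Σ|p₁ᵢ − p₂ᵢ| = 0.22 + 0.09 + 0.38 + 0.15 + 0.08 = 0.92
D = 1 − ½ × 0.92 = 1 − 0.460 = 0.5400
D = 0.5400 < 0.7 → No.

No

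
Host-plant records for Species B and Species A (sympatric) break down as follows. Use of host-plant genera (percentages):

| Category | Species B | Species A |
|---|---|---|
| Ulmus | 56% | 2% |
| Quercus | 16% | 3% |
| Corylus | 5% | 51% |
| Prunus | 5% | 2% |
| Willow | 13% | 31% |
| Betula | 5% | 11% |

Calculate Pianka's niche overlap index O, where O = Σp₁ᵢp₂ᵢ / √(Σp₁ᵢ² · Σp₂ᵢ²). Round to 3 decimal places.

Convert percentages to proportions (divide by 100).
Σ p₁ᵢp₂ᵢ = 0.0112 + 0.0048 + 0.0255 + 0.0010 + 0.0403 + 0.0055 = 0.0883
Σp_1ᵢ² = 0.56² + 0.16² + 0.05² + 0.05² + 0.13² + 0.05² = 0.3136 + 0.0256 + 0.0025 + 0.0025 + 0.0169 + 0.0025 = 0.3636
Σp_2ᵢ² = 0.02² + 0.03² + 0.51² + 0.02² + 0.31² + 0.11² = 0.0004 + 0.0009 + 0.2601 + 0.0004 + 0.0961 + 0.0121 = 0.3700
O = 0.0883 / √(0.3636 × 0.3700) = 0.0883 / 0.366786 = 0.24074

0.241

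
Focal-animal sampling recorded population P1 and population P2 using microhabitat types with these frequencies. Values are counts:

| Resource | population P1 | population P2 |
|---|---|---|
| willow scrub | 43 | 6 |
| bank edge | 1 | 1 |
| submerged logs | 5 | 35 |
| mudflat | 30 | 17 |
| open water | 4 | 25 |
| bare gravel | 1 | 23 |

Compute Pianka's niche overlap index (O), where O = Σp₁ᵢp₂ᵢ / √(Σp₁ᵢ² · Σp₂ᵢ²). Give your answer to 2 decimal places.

Proportions for population P1 (n=84): 43/84=0.5119, 1/84=0.0119, 5/84=0.0595, 30/84=0.3571, 4/84=0.0476, 1/84=0.0119
Proportions for population P2 (n=107): 6/107=0.0561, 1/107=0.0093, 35/107=0.3271, 17/107=0.1589, 25/107=0.2336, 23/107=0.2150
Σ p₁ᵢp₂ᵢ = 0.028718 + 0.000111 + 0.019462 + 0.056743 + 0.011119 + 0.002559 = 0.118712
Σp_1ᵢ² = 0.5119² + 0.0119² + 0.0595² + 0.3571² + 0.0476² + 0.0119² = 0.262042 + 0.000142 + 0.003540 + 0.127520 + 0.002266 + 0.000142 = 0.395652
Σp_2ᵢ² = 0.0561² + 0.0093² + 0.3271² + 0.1589² + 0.2336² + 0.2150² = 0.003147 + 0.000086 + 0.106994 + 0.025249 + 0.054569 + 0.046225 = 0.236270
O = 0.118712 / √(0.395652 × 0.236270) = 0.118712 / 0.3057461 = 0.3883

0.39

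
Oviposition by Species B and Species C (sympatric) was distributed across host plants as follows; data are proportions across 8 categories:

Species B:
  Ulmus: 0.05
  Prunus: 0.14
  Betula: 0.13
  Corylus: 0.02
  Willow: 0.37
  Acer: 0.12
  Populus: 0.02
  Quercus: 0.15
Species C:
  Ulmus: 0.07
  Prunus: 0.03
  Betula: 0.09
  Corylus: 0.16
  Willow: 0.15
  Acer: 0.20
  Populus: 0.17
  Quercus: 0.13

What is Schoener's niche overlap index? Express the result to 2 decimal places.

Σ|p₁ᵢ − p₂ᵢ| = 0.02 + 0.11 + 0.04 + 0.14 + 0.22 + 0.08 + 0.15 + 0.02 = 0.78
D = 1 − ½ × 0.78 = 1 − 0.390 = 0.6100

0.61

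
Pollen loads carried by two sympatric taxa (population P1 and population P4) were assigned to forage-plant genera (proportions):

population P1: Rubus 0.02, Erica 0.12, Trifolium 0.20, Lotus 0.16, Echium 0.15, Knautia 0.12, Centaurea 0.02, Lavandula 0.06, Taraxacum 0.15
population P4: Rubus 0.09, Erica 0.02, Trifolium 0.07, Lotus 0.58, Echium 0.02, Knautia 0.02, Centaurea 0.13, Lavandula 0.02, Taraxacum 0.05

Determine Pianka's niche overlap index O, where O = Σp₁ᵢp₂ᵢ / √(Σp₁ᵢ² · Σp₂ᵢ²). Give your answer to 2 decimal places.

0.55

Σ p₁ᵢp₂ᵢ = 0.0018 + 0.0024 + 0.0140 + 0.0928 + 0.0030 + 0.0024 + 0.0026 + 0.0012 + 0.0075 = 0.1277
Σp_1ᵢ² = 0.02² + 0.12² + 0.20² + 0.16² + 0.15² + 0.12² + 0.02² + 0.06² + 0.15² = 0.0004 + 0.0144 + 0.0400 + 0.0256 + 0.0225 + 0.0144 + 0.0004 + 0.0036 + 0.0225 = 0.1438
Σp_2ᵢ² = 0.09² + 0.02² + 0.07² + 0.58² + 0.02² + 0.02² + 0.13² + 0.02² + 0.05² = 0.0081 + 0.0004 + 0.0049 + 0.3364 + 0.0004 + 0.0004 + 0.0169 + 0.0004 + 0.0025 = 0.3704
O = 0.1277 / √(0.1438 × 0.3704) = 0.1277 / 0.23079 = 0.5533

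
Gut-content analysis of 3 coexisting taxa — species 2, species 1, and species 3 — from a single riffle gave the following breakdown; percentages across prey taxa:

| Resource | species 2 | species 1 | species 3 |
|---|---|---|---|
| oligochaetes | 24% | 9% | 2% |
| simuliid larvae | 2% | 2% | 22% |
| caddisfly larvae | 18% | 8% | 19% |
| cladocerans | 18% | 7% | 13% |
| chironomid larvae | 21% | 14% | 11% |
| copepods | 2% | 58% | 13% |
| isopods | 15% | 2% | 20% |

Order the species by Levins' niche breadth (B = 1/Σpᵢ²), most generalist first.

Convert percentages to proportions (divide by 100).
Σp_2ᵢ² = 0.24² + 0.02² + 0.18² + 0.18² + 0.21² + 0.02² + 0.15² = 0.0576 + 0.0004 + 0.0324 + 0.0324 + 0.0441 + 0.0004 + 0.0225 = 0.1898
B_2 = 1 / 0.1898 = 5.2687
Σp_1ᵢ² = 0.09² + 0.02² + 0.08² + 0.07² + 0.14² + 0.58² + 0.02² = 0.0081 + 0.0004 + 0.0064 + 0.0049 + 0.0196 + 0.3364 + 0.0004 = 0.3762
B_1 = 1 / 0.3762 = 2.6582
Σp_3ᵢ² = 0.02² + 0.22² + 0.19² + 0.13² + 0.11² + 0.13² + 0.20² = 0.0004 + 0.0484 + 0.0361 + 0.0169 + 0.0121 + 0.0169 + 0.0400 = 0.1708
B_3 = 1 / 0.1708 = 5.8548
Ranking by B (broadest → narrowest): species 3 (5.85) > species 2 (5.27) > species 1 (2.66)

species 3 > species 2 > species 1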